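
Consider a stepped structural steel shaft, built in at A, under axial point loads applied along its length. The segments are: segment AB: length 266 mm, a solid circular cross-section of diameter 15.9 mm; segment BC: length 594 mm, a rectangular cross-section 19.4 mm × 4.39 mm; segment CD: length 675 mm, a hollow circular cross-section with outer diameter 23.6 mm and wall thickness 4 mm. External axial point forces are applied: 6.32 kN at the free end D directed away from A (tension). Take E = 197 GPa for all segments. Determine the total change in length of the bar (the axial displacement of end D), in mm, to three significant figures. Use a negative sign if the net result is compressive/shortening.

0.355 mm

Internal axial forces (sectioning from the free end, tension +): N_CD = 6.32 kN, N_BC = 6.32 kN, N_AB = 6.32 kN.
A_AB = 198.6 mm².
A_BC = 85.17 mm².
A_CD = 246.3 mm².
δ_AB = 6320·266/(198.6·197000) = 0.04298 mm
δ_BC = 6320·594/(85.17·197000) = 0.2238 mm
δ_CD = 6320·675/(246.3·197000) = 0.08792 mm
δ = Σδ_i = 0.3547 mm.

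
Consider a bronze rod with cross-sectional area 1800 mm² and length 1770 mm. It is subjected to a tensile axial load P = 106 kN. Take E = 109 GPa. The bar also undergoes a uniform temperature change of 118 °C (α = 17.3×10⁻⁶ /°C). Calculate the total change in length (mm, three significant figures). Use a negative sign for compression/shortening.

4.57 mm

δ_mech = NL/(AE) = 106000·1770/(1800·109000) = 0.9563 mm.
δ_thermal = αLΔT = 17.3e-6·1770·118 = 3.613 mm.
δ = δ_mech + δ_thermal = 4.57 mm.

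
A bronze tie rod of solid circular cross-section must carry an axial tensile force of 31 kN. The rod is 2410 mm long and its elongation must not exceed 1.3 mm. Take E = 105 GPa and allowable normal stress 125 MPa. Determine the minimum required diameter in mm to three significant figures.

Required area A ≥ P/σ_allow = 31000/125 = 248 mm².
For a solid circular section, d ≥ √(4A/π) = 17.77 mm.
Elongation limit: A ≥ PL/(Eδ_allow) = 31000·2410/(105000·1.3) = 547.3 mm² ⇒ d ≥ 26.4 mm.
The elongation limit governs.

26.4 mm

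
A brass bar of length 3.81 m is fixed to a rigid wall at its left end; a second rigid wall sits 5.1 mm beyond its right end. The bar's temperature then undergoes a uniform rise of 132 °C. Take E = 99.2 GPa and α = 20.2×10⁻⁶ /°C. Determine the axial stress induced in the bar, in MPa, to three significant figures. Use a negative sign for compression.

Free thermal expansion αLΔT = 20.2e-6 · 3810 · 132 = 10.16 mm.
The walls engage after the gap closes; constrained expansion = 10.16 − 5.1 = 5.059 mm.
The walls impose strain ε = −(5.059)/3810 = -1.3278e-03; σ = Eε = 99200 · -1.3278e-03 = -131.7 MPa.

-132 MPa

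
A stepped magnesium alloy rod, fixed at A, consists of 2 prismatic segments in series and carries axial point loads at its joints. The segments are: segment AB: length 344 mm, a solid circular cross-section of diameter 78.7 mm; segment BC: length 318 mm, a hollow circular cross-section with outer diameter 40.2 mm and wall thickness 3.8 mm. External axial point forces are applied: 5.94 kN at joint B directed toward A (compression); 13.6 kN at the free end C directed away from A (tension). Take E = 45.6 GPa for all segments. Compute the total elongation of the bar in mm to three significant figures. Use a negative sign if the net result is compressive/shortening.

Internal axial forces (sectioning from the free end, tension +): N_BC = 13.6 kN, N_AB = 7.66 kN.
A_AB = 4865 mm².
A_BC = 434.5 mm².
δ_AB = 7660·344/(4865·45600) = 0.01188 mm
δ_BC = 13600·318/(434.5·45600) = 0.2183 mm
δ = Σδ_i = 0.2301 mm.

0.230 mm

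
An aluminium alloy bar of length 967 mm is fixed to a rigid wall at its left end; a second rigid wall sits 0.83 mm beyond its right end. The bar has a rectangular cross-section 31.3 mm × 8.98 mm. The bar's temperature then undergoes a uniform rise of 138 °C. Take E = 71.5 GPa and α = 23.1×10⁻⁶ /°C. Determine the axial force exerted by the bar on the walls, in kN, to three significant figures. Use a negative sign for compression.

Free thermal expansion αLΔT = 23.1e-6 · 967 · 138 = 3.083 mm.
The walls engage after the gap closes; constrained expansion = 3.083 − 0.83 = 2.253 mm.
The walls impose strain ε = −(2.253)/967 = -2.3295e-03; σ = Eε = 71500 · -2.3295e-03 = -166.6 MPa.
Wall reaction R = σ·A = -166.6·281.1 = -46810 N = -46.81 kN.

-46.8 kN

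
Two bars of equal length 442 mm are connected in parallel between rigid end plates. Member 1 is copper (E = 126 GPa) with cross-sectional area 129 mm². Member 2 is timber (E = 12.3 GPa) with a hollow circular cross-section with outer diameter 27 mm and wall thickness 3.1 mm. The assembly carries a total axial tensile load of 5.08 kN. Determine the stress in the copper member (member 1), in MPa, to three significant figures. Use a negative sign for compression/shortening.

33.5 MPa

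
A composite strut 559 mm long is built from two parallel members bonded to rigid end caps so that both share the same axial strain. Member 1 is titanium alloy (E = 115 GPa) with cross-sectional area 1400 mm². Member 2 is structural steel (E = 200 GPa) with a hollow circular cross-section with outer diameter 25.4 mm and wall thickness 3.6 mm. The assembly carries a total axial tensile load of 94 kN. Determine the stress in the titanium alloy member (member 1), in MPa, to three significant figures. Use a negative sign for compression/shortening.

51.4 MPa

A_2 = 246.6 mm².
Equal strain + equilibrium ⇒ each member carries load in proportion to AE: A₁E₁ = 161000000 N, A₂E₂ = 49310000 N, ΣAE = 210300000 N.
σ₁ = P·E₁/ΣAE = 94000·115000/210300000 = 51.4 MPa.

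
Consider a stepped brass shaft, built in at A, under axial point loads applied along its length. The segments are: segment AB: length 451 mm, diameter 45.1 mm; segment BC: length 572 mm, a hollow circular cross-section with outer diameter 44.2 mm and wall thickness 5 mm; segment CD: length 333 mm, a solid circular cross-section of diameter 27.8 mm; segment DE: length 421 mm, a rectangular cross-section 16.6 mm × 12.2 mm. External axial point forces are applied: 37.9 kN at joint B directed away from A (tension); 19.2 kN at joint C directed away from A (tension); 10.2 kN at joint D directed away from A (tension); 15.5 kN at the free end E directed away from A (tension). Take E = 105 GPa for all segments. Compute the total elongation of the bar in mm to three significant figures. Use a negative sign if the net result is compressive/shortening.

1.06 mm

Internal axial forces (sectioning from the free end, tension +): N_DE = 15.5 kN, N_CD = 25.7 kN, N_BC = 44.9 kN, N_AB = 82.8 kN.
A_AB = 1598 mm².
A_BC = 615.8 mm².
A_CD = 607 mm².
A_DE = 202.5 mm².
δ_AB = 82800·451/(1598·105000) = 0.2226 mm
δ_BC = 44900·572/(615.8·105000) = 0.3972 mm
δ_CD = 25700·333/(607·105000) = 0.1343 mm
δ_DE = 15500·421/(202.5·105000) = 0.3069 mm
δ = Σδ_i = 1.061 mm.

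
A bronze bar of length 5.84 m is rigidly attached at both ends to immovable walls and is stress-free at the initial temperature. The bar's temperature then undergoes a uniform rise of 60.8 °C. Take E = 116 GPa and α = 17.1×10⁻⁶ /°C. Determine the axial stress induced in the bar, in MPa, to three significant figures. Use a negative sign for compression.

-121 MPa

Free thermal expansion αLΔT = 17.1e-6 · 5840 · 60.8 = 6.072 mm.
The walls impose strain ε = −(6.072)/5840 = -1.0397e-03; σ = Eε = 116000 · -1.0397e-03 = -120.6 MPa.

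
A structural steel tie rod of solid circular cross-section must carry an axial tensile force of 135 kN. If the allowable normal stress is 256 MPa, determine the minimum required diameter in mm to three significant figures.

25.9 mm

Required area A ≥ P/σ_allow = 135000/256 = 527.3 mm².
For a solid circular section, d ≥ √(4A/π) = 25.91 mm.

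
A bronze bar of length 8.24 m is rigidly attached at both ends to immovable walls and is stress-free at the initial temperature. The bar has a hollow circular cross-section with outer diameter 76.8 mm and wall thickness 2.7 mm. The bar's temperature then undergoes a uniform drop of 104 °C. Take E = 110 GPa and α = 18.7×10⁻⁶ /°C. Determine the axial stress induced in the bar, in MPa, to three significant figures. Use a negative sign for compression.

214 MPa

Free thermal expansion αLΔT = 18.7e-6 · 8240 · -104 = -16.03 mm.
The walls impose strain ε = −(-16.03)/8240 = 1.9448e-03; σ = Eε = 110000 · 1.9448e-03 = 213.9 MPa.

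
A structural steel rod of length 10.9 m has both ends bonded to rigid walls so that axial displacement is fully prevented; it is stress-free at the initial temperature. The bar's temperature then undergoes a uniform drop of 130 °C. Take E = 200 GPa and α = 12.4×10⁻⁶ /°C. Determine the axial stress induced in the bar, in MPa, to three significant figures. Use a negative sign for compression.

322 MPa

Free thermal expansion αLΔT = 12.4e-6 · 10900 · -130 = -17.57 mm.
The walls impose strain ε = −(-17.57)/10900 = 1.6120e-03; σ = Eε = 200000 · 1.6120e-03 = 322.4 MPa.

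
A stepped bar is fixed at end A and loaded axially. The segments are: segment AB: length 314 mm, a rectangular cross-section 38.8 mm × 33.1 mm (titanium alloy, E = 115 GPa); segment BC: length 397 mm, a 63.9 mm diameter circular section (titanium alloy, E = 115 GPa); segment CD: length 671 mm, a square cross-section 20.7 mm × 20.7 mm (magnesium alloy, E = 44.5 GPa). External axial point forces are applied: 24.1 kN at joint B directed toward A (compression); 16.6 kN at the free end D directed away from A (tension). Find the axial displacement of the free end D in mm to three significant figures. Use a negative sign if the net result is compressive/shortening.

0.586 mm

Internal axial forces (sectioning from the free end, tension +): N_CD = 16.6 kN, N_BC = 16.6 kN, N_AB = -7.5 kN.
A_AB = 1284 mm².
A_BC = 3207 mm².
A_CD = 428.5 mm².
δ_AB = -7500·314/(1284·115000) = -0.01595 mm
δ_BC = 16600·397/(3207·115000) = 0.01787 mm
δ_CD = 16600·671/(428.5·44500) = 0.5842 mm
δ = Σδ_i = 0.5861 mm.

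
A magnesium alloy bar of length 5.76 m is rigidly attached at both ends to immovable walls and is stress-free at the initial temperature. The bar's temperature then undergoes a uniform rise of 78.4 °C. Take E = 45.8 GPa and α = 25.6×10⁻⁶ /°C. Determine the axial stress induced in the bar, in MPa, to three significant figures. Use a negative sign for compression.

Free thermal expansion αLΔT = 25.6e-6 · 5760 · 78.4 = 11.56 mm.
The walls impose strain ε = −(11.56)/5760 = -2.0070e-03; σ = Eε = 45800 · -2.0070e-03 = -91.92 MPa.

-91.9 MPa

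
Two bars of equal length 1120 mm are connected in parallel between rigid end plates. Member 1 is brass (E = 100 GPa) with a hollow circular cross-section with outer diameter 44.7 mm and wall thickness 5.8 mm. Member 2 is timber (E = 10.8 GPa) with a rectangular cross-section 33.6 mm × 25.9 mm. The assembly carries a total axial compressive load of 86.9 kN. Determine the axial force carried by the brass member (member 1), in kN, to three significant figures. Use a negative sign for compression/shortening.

A_1 = 708.8 mm².
A_2 = 870.2 mm².
Equal strain + equilibrium ⇒ each member carries load in proportion to AE: A₁E₁ = 70880000 N, A₂E₂ = 9399000 N, ΣAE = 80280000 N.
F₁ = P·A₁E₁/ΣAE = -86900·70880000/80280000 = -76730 N.

-76.7 kN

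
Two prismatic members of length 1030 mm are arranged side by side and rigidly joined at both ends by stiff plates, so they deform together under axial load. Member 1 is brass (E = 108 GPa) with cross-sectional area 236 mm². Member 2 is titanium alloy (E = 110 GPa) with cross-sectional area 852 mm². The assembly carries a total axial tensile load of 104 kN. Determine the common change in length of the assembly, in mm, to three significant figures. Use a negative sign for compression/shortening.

Equal strain + equilibrium ⇒ each member carries load in proportion to AE: A₁E₁ = 25490000 N, A₂E₂ = 93720000 N, ΣAE = 119200000 N.
δ = PL/ΣAE = 104000·1030/119200000 = 0.8986 mm.

0.899 mm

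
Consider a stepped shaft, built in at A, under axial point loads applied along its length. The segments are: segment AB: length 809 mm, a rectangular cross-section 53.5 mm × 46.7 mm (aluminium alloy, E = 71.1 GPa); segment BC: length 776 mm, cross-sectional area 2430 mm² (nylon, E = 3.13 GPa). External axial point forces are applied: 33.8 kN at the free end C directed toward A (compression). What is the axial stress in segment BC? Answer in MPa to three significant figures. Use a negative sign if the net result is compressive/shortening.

-13.9 MPa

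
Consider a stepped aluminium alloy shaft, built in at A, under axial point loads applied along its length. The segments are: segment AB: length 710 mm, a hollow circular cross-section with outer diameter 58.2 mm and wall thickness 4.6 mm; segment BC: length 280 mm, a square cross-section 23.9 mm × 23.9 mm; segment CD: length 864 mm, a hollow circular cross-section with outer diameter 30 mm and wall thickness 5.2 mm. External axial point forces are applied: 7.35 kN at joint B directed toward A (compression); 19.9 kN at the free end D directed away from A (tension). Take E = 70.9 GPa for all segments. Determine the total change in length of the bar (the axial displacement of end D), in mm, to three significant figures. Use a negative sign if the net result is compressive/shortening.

0.898 mm

Internal axial forces (sectioning from the free end, tension +): N_CD = 19.9 kN, N_BC = 19.9 kN, N_AB = 12.55 kN.
A_AB = 774.6 mm².
A_BC = 571.2 mm².
A_CD = 405.1 mm².
δ_AB = 12550·710/(774.6·70900) = 0.1622 mm
δ_BC = 19900·280/(571.2·70900) = 0.1376 mm
δ_CD = 19900·864/(405.1·70900) = 0.5986 mm
δ = Σδ_i = 0.8984 mm.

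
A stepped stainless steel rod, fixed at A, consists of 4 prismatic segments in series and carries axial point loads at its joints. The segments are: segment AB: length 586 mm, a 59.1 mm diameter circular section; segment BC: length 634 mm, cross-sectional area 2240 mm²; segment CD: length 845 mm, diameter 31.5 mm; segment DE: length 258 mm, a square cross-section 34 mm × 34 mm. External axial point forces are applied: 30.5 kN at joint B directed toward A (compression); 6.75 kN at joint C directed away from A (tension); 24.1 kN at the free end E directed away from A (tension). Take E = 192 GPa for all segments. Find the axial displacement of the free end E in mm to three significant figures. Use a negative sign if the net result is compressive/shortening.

Internal axial forces (sectioning from the free end, tension +): N_DE = 24.1 kN, N_CD = 24.1 kN, N_BC = 30.85 kN, N_AB = 0.35 kN.
A_AB = 2743 mm².
A_CD = 779.3 mm².
A_DE = 1156 mm².
δ_AB = 350·586/(2743·192000) = 0.0003894 mm
δ_BC = 30850·634/(2240·192000) = 0.04548 mm
δ_CD = 24100·845/(779.3·192000) = 0.1361 mm
δ_DE = 24100·258/(1156·192000) = 0.02801 mm
δ = Σδ_i = 0.21 mm.

0.210 mm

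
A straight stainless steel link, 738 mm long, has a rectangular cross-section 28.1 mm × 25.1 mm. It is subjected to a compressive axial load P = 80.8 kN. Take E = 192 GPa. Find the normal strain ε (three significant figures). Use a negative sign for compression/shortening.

-5.97e-04

A = 705.3 mm².
σ = N/A = -114.6 MPa; ε = σ/E = -114.6/192000 = -5.967e-04.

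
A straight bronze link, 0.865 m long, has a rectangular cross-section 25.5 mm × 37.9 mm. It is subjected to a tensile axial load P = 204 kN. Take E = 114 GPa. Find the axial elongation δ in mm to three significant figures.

A = 966.4 mm².
δ_mech = NL/(AE) = 204000·865/(966.4·114000) = 1.602 mm.

1.60 mm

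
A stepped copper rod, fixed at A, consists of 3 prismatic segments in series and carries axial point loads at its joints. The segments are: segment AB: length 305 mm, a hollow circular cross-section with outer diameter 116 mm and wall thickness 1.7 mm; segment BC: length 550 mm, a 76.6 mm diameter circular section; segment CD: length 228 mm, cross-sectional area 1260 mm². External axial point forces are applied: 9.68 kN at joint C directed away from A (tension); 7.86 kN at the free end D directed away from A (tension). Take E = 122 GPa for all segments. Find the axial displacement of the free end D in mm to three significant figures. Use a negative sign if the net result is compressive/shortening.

Internal axial forces (sectioning from the free end, tension +): N_CD = 7.86 kN, N_BC = 17.54 kN, N_AB = 17.54 kN.
A_AB = 610.4 mm².
A_BC = 4608 mm².
δ_AB = 17540·305/(610.4·122000) = 0.07183 mm
δ_BC = 17540·550/(4608·122000) = 0.01716 mm
δ_CD = 7860·228/(1260·122000) = 0.01166 mm
δ = Σδ_i = 0.1006 mm.

0.101 mm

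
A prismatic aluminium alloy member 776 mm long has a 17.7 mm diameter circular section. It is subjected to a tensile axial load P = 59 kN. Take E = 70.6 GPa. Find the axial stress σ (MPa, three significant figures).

240 MPa

A = 246.1 mm².
σ = N/A = 59000/246.1 = 239.8 MPa.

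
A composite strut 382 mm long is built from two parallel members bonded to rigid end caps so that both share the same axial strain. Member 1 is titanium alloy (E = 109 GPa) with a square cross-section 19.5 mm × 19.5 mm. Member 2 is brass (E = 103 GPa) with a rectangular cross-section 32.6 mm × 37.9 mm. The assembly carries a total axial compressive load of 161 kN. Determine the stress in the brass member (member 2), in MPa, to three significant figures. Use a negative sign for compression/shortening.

-98.3 MPa

A_1 = 380.2 mm².
A_2 = 1236 mm².
Equal strain + equilibrium ⇒ each member carries load in proportion to AE: A₁E₁ = 41450000 N, A₂E₂ = 127300000 N, ΣAE = 168700000 N.
σ₂ = P·E₂/ΣAE = -161000·103000/168700000 = -98.29 MPa.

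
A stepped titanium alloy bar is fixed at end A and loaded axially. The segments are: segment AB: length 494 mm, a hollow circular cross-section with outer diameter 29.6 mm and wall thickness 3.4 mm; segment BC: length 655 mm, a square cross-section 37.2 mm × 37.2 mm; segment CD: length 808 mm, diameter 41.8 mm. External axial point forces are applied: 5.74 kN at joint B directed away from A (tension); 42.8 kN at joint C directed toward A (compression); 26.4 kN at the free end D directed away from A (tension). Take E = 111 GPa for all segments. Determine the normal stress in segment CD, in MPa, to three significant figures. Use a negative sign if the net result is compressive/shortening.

19.2 MPa

Internal axial forces (sectioning from the free end, tension +): N_CD = 26.4 kN, N_BC = -16.4 kN, N_AB = -10.66 kN.
A_CD = 1372 mm².
σ_CD = N_CD/A_CD = 26400/1372 = 19.24 MPa.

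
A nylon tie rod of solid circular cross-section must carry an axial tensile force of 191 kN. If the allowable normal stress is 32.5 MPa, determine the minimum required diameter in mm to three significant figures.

Required area A ≥ P/σ_allow = 191000/32.5 = 5877 mm².
For a solid circular section, d ≥ √(4A/π) = 86.5 mm.

86.5 mm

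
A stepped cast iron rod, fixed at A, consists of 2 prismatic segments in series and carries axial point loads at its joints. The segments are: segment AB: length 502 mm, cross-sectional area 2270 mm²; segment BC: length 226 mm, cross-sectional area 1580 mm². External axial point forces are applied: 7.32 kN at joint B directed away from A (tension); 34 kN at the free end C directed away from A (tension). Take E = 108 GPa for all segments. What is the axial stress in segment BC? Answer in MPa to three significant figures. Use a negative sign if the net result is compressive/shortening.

21.5 MPa

Internal axial forces (sectioning from the free end, tension +): N_BC = 34 kN, N_AB = 41.32 kN.
σ_BC = N_BC/A_BC = 34000/1580 = 21.52 MPa.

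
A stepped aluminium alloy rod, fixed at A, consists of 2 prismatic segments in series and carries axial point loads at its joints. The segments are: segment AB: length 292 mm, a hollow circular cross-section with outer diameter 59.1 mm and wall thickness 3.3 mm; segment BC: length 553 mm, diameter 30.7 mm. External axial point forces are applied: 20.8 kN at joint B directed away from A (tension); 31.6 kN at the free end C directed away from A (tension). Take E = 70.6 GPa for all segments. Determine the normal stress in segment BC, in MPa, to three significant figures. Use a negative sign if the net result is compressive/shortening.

Internal axial forces (sectioning from the free end, tension +): N_BC = 31.6 kN, N_AB = 52.4 kN.
A_BC = 740.2 mm².
σ_BC = N_BC/A_BC = 31600/740.2 = 42.69 MPa.

42.7 MPa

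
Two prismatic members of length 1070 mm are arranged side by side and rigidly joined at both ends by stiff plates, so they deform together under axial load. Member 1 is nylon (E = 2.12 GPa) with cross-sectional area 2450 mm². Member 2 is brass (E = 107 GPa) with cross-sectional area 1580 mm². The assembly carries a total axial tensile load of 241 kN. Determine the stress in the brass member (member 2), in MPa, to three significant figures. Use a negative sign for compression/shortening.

148 MPa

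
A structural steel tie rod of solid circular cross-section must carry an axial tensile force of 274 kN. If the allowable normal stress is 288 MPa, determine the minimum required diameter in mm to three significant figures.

34.8 mm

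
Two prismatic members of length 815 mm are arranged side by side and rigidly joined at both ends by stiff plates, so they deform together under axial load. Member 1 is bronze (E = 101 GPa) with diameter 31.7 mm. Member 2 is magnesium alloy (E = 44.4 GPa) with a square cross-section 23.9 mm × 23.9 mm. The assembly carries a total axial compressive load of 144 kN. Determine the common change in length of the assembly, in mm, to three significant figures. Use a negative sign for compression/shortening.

A_1 = 789.2 mm².
A_2 = 571.2 mm².
Equal strain + equilibrium ⇒ each member carries load in proportion to AE: A₁E₁ = 79710000 N, A₂E₂ = 25360000 N, ΣAE = 105100000 N.
δ = PL/ΣAE = -144000·815/105100000 = -1.117 mm.

-1.12 mm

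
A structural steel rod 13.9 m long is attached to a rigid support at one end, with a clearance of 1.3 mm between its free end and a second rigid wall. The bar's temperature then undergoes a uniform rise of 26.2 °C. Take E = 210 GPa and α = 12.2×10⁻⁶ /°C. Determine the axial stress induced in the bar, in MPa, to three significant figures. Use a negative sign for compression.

Free thermal expansion αLΔT = 12.2e-6 · 13900 · 26.2 = 4.443 mm.
The walls engage after the gap closes; constrained expansion = 4.443 − 1.3 = 3.143 mm.
The walls impose strain ε = −(3.143)/13900 = -2.2611e-04; σ = Eε = 210000 · -2.2611e-04 = -47.48 MPa.

-47.5 MPa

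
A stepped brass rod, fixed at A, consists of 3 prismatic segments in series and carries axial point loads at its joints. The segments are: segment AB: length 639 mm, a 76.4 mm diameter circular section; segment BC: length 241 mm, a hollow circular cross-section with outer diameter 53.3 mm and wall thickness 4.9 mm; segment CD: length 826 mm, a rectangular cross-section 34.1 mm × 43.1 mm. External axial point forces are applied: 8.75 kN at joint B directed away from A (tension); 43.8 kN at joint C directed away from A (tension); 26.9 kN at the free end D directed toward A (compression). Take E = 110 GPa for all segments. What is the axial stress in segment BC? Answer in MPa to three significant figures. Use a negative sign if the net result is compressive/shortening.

Internal axial forces (sectioning from the free end, tension +): N_CD = -26.9 kN, N_BC = 16.9 kN, N_AB = 25.65 kN.
A_BC = 745.1 mm².
σ_BC = N_BC/A_BC = 16900/745.1 = 22.68 MPa.

22.7 MPa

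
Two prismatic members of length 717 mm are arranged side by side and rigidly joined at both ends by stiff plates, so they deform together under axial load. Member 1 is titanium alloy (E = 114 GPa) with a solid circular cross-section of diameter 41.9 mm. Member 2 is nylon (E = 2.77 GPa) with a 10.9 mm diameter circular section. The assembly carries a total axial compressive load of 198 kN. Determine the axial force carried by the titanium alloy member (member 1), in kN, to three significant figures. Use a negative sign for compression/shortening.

A_1 = 1379 mm².
A_2 = 93.31 mm².
Equal strain + equilibrium ⇒ each member carries load in proportion to AE: A₁E₁ = 157200000 N, A₂E₂ = 258500 N, ΣAE = 157400000 N.
F₁ = P·A₁E₁/ΣAE = -198000·157200000/157400000 = -197700 N.

-198 kN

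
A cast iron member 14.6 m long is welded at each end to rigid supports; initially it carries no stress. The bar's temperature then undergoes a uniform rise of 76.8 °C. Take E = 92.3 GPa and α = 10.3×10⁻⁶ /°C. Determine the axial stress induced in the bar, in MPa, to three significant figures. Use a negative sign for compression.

-73.0 MPa

Free thermal expansion αLΔT = 10.3e-6 · 14600 · 76.8 = 11.55 mm.
The walls impose strain ε = −(11.55)/14600 = -7.9104e-04; σ = Eε = 92300 · -7.9104e-04 = -73.01 MPa.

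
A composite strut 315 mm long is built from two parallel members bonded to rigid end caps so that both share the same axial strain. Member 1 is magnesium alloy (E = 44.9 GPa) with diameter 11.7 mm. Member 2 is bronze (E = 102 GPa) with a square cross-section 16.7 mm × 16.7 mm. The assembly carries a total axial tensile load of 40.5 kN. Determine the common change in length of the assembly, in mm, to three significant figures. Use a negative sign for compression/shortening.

0.383 mm

A_1 = 107.5 mm².
A_2 = 278.9 mm².
Equal strain + equilibrium ⇒ each member carries load in proportion to AE: A₁E₁ = 4827000 N, A₂E₂ = 28450000 N, ΣAE = 33270000 N.
δ = PL/ΣAE = 40500·315/33270000 = 0.3834 mm.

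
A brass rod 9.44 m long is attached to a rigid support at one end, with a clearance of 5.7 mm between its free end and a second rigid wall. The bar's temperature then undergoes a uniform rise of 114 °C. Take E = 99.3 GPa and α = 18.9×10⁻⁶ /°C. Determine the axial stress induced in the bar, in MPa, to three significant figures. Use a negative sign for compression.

Free thermal expansion αLΔT = 18.9e-6 · 9440 · 114 = 20.34 mm.
The walls engage after the gap closes; constrained expansion = 20.34 − 5.7 = 14.64 mm.
The walls impose strain ε = −(14.64)/9440 = -1.5508e-03; σ = Eε = 99300 · -1.5508e-03 = -154 MPa.

-154 MPa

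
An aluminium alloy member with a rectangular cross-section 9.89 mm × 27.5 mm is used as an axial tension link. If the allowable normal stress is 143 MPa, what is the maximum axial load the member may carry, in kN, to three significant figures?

38.9 kN

A = 272 mm².
P_max = σ_allow · A = 143 · 272 = 38890 N = 38.89 kN.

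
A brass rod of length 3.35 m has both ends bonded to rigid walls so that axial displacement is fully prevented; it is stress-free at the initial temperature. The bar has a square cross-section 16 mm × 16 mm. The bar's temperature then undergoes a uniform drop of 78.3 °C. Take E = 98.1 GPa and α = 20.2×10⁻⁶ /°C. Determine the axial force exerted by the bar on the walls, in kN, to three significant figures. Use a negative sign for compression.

39.7 kN

Free thermal expansion αLΔT = 20.2e-6 · 3350 · -78.3 = -5.299 mm.
The walls impose strain ε = −(-5.299)/3350 = 1.5817e-03; σ = Eε = 98100 · 1.5817e-03 = 155.2 MPa.
Wall reaction R = σ·A = 155.2·256 = 39720 N = 39.72 kN.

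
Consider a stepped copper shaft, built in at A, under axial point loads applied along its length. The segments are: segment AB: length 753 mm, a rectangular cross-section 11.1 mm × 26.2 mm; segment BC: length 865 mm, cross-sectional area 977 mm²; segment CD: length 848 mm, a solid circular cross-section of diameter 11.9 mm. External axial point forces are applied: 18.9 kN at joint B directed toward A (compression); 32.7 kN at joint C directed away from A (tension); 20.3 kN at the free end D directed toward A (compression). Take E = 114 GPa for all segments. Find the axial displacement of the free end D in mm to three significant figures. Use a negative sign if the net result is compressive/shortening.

-1.41 mm

Internal axial forces (sectioning from the free end, tension +): N_CD = -20.3 kN, N_BC = 12.4 kN, N_AB = -6.5 kN.
A_AB = 290.8 mm².
A_CD = 111.2 mm².
δ_AB = -6500·753/(290.8·114000) = -0.1476 mm
δ_BC = 12400·865/(977·114000) = 0.0963 mm
δ_CD = -20300·848/(111.2·114000) = -1.358 mm
δ = Σδ_i = -1.409 mm.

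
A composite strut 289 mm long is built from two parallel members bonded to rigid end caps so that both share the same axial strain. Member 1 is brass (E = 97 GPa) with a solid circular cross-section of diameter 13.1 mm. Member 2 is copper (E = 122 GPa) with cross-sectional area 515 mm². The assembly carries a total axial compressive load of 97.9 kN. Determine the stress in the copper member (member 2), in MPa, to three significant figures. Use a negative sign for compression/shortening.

A_1 = 134.8 mm².
Equal strain + equilibrium ⇒ each member carries load in proportion to AE: A₁E₁ = 13070000 N, A₂E₂ = 62830000 N, ΣAE = 75900000 N.
σ₂ = P·E₂/ΣAE = -97900·122000/75900000 = -157.4 MPa.

-157 MPa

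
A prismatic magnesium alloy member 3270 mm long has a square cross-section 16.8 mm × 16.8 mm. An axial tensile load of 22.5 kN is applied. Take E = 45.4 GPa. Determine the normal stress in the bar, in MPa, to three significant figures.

79.7 MPa

A = 282.2 mm².
σ = N/A = 22500/282.2 = 79.72 MPa.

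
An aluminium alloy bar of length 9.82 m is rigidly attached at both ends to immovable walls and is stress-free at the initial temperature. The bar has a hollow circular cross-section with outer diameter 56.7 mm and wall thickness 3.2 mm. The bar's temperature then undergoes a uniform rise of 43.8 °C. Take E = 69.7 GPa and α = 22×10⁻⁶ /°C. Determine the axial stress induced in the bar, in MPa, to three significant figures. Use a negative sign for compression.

Free thermal expansion αLΔT = 22e-6 · 9820 · 43.8 = 9.463 mm.
The walls impose strain ε = −(9.463)/9820 = -9.6360e-04; σ = Eε = 69700 · -9.6360e-04 = -67.16 MPa.

-67.2 MPa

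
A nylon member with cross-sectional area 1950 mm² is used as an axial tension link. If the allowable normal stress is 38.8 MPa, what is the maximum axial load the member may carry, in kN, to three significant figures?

P_max = σ_allow · A = 38.8 · 1950 = 75660 N = 75.66 kN.

75.7 kN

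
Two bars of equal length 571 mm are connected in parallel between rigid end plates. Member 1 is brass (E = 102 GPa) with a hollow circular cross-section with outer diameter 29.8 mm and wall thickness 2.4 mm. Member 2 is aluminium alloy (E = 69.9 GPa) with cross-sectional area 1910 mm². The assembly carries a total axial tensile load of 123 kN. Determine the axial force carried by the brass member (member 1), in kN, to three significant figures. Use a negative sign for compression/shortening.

A_1 = 206.6 mm².
Equal strain + equilibrium ⇒ each member carries load in proportion to AE: A₁E₁ = 21070000 N, A₂E₂ = 133500000 N, ΣAE = 154600000 N.
F₁ = P·A₁E₁/ΣAE = 123000·21070000/154600000 = 16770 N.

16.8 kN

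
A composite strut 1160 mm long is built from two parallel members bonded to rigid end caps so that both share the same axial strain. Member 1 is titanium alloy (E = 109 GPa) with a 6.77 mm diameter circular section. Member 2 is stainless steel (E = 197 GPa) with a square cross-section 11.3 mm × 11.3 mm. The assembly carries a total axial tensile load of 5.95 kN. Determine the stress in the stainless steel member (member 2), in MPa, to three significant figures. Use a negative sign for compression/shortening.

40.3 MPa

A_1 = 36 mm².
A_2 = 127.7 mm².
Equal strain + equilibrium ⇒ each member carries load in proportion to AE: A₁E₁ = 3924000 N, A₂E₂ = 25150000 N, ΣAE = 29080000 N.
σ₂ = P·E₂/ΣAE = 5950·197000/29080000 = 40.31 MPa.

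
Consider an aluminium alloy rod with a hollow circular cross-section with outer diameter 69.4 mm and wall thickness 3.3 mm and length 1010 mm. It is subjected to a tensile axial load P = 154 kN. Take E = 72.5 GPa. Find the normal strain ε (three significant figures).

0.00310

A = 685.3 mm².
σ = N/A = 224.7 MPa; ε = σ/E = 224.7/72500 = 3.100e-03.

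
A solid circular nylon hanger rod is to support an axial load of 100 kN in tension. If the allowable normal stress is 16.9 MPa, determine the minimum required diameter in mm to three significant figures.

Required area A ≥ P/σ_allow = 100000/16.9 = 5917 mm².
For a solid circular section, d ≥ √(4A/π) = 86.8 mm.

86.8 mm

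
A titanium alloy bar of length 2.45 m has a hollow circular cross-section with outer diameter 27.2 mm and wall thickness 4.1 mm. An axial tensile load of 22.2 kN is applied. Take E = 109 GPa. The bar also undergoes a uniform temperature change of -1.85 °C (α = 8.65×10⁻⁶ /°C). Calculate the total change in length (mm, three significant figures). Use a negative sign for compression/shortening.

1.64 mm

A = 297.5 mm².
δ_mech = NL/(AE) = 22200·2450/(297.5·109000) = 1.677 mm.
δ_thermal = αLΔT = 8.65e-6·2450·-1.85 = -0.03921 mm.
δ = δ_mech + δ_thermal = 1.638 mm.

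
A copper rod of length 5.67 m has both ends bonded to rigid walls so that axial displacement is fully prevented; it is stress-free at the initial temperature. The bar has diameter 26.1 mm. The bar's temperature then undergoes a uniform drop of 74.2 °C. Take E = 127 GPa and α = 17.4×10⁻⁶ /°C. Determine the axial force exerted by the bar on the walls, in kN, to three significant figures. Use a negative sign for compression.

Free thermal expansion αLΔT = 17.4e-6 · 5670 · -74.2 = -7.32 mm.
The walls impose strain ε = −(-7.32)/5670 = 1.2911e-03; σ = Eε = 127000 · 1.2911e-03 = 164 MPa.
Wall reaction R = σ·A = 164·535 = 87730 N = 87.73 kN.

87.7 kN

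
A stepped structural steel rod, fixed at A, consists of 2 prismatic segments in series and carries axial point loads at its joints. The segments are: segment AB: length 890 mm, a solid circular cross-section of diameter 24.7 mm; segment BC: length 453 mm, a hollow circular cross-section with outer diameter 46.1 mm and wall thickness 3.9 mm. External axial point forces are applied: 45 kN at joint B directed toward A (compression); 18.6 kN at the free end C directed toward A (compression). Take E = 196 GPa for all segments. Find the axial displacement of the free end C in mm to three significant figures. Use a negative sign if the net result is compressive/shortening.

Internal axial forces (sectioning from the free end, tension +): N_BC = -18.6 kN, N_AB = -63.6 kN.
A_AB = 479.2 mm².
A_BC = 517 mm².
δ_AB = -63600·890/(479.2·196000) = -0.6027 mm
δ_BC = -18600·453/(517·196000) = -0.08314 mm
δ = Σδ_i = -0.6859 mm.

-0.686 mm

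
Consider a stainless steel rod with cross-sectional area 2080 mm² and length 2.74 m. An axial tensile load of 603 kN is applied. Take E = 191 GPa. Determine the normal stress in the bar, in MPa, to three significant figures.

290 MPa

σ = N/A = 603000/2080 = 289.9 MPa.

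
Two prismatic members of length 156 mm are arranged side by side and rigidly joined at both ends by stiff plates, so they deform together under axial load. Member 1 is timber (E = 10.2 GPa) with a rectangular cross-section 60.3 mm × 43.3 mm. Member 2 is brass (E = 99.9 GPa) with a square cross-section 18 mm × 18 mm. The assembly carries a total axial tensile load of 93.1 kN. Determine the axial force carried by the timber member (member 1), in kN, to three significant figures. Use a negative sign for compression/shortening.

A_1 = 2611 mm².
A_2 = 324 mm².
Equal strain + equilibrium ⇒ each member carries load in proportion to AE: A₁E₁ = 26630000 N, A₂E₂ = 32370000 N, ΣAE = 59000000 N.
F₁ = P·A₁E₁/ΣAE = 93100·26630000/59000000 = 42020 N.

42.0 kN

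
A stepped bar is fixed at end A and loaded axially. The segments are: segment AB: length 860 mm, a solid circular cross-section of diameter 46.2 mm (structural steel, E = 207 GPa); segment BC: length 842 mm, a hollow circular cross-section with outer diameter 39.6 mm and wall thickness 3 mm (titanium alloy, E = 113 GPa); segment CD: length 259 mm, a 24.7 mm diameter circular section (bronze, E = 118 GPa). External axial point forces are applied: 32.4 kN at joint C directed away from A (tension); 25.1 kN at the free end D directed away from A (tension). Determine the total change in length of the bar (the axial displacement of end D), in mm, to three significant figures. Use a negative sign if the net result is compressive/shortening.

1.50 mm

Internal axial forces (sectioning from the free end, tension +): N_CD = 25.1 kN, N_BC = 57.5 kN, N_AB = 57.5 kN.
A_AB = 1676 mm².
A_BC = 344.9 mm².
A_CD = 479.2 mm².
δ_AB = 57500·860/(1676·207000) = 0.1425 mm
δ_BC = 57500·842/(344.9·113000) = 1.242 mm
δ_CD = 25100·259/(479.2·118000) = 0.115 mm
δ = Σδ_i = 1.5 mm.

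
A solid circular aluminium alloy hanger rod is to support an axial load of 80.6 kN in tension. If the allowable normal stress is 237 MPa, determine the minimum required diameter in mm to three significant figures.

Required area A ≥ P/σ_allow = 80600/237 = 340.1 mm².
For a solid circular section, d ≥ √(4A/π) = 20.81 mm.

20.8 mm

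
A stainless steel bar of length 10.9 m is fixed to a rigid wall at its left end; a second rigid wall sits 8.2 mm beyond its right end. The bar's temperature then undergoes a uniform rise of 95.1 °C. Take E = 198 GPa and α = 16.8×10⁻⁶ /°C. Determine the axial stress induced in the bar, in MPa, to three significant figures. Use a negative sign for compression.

-167 MPa

Free thermal expansion αLΔT = 16.8e-6 · 10900 · 95.1 = 17.41 mm.
The walls engage after the gap closes; constrained expansion = 17.41 − 8.2 = 9.215 mm.
The walls impose strain ε = −(9.215)/10900 = -8.4539e-04; σ = Eε = 198000 · -8.4539e-04 = -167.4 MPa.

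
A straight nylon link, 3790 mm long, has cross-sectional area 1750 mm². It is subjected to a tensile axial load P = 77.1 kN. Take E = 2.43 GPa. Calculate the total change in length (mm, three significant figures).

68.7 mm

δ_mech = NL/(AE) = 77100·3790/(1750·2430) = 68.71 mm.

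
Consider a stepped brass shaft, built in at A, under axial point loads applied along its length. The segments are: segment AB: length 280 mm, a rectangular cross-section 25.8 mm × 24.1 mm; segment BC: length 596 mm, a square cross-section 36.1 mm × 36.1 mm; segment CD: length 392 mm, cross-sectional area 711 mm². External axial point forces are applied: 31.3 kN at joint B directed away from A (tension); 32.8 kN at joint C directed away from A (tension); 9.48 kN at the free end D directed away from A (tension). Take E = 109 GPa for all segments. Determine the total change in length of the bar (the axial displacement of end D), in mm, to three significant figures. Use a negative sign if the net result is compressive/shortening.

0.529 mm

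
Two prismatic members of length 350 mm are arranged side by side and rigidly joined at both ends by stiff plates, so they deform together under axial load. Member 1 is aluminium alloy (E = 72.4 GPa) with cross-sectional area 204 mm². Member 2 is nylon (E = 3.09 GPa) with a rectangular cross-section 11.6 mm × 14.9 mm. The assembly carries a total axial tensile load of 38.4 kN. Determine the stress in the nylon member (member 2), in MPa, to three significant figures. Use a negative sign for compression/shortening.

7.75 MPa

A_2 = 172.8 mm².
Equal strain + equilibrium ⇒ each member carries load in proportion to AE: A₁E₁ = 14770000 N, A₂E₂ = 534100 N, ΣAE = 15300000 N.
σ₂ = P·E₂/ΣAE = 38400·3090/15300000 = 7.753 MPa.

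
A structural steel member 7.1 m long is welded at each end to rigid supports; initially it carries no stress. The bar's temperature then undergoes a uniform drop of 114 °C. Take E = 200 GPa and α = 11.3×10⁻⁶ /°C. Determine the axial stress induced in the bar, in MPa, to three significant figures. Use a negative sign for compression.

258 MPa

Free thermal expansion αLΔT = 11.3e-6 · 7100 · -114 = -9.146 mm.
The walls impose strain ε = −(-9.146)/7100 = 1.2882e-03; σ = Eε = 200000 · 1.2882e-03 = 257.6 MPa.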